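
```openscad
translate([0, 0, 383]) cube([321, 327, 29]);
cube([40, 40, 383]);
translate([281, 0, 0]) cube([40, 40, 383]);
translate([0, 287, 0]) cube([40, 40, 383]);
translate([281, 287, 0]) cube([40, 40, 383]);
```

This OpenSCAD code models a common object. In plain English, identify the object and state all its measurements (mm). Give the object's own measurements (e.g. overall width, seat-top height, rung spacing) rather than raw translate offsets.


A four-legged stool. The seat is a 321×327×29 mm slab whose top surface is at z = 412 mm; four square legs, each 40×40 mm in cross-section, run from the floor (z = 0) to the underside of the seat, each flush with a corner of the seat.


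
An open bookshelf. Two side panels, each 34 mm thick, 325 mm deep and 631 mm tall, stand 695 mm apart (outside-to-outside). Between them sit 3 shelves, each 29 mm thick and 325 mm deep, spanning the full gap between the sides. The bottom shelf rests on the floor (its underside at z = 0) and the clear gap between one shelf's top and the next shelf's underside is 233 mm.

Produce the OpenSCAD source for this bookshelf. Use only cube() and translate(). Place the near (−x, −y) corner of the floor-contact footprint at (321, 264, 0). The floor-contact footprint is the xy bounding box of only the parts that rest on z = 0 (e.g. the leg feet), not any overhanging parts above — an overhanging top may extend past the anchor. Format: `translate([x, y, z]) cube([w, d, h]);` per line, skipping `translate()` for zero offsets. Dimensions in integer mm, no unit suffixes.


translate([321, 264, 0]) cube([34, 325, 631]);
translate([982, 264, 0]) cube([34, 325, 631]);
translate([355, 264, 0]) cube([627, 325, 29]);
translate([355, 264, 262]) cube([627, 325, 29]);
translate([355, 264, 524]) cube([627, 325, 29]);


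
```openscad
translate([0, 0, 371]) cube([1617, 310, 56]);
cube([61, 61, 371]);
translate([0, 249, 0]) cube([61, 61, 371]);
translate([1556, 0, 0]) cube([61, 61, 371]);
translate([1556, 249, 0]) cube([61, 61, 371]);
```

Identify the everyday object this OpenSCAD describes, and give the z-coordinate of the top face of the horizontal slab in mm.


A bench. The seat-top height is 427 mm.

A long slab on four corner posts — a bench. The slab sits at z = 371 with thickness 56, so the top is 371 + 56 = 427 mm.


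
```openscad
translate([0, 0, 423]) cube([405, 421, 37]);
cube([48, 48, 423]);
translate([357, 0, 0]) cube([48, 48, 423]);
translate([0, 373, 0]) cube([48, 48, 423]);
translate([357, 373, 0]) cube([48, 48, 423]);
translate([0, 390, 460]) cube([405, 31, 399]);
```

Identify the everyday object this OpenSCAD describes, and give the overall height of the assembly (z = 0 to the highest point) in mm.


A chair. The overall height is 859 mm.

A slab on four corner posts with a tall panel at the back — a chair. The seat slab sits at z = 423 with thickness 37, and the 399 mm backrest starts at the seat top, so the overall height is 423 + 37 + 399 = 859 mm.


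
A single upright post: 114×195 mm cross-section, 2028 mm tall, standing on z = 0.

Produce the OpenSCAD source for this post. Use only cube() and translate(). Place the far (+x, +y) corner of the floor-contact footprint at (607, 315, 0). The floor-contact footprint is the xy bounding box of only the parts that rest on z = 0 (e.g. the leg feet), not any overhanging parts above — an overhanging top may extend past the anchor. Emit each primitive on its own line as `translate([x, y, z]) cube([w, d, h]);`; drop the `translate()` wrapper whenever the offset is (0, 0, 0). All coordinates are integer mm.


translate([493, 120, 0]) cube([114, 195, 2028]);


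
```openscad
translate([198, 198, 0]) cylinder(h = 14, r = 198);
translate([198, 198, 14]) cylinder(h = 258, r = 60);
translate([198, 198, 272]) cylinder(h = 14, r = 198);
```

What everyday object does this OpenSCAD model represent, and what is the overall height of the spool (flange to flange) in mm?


A spool. The overall height is 286 mm.

Three coaxial cylinders, large–small–large — a spool. Two 14 mm flanges and a 258 mm core give 14 + 258 + 14 = 286 mm.


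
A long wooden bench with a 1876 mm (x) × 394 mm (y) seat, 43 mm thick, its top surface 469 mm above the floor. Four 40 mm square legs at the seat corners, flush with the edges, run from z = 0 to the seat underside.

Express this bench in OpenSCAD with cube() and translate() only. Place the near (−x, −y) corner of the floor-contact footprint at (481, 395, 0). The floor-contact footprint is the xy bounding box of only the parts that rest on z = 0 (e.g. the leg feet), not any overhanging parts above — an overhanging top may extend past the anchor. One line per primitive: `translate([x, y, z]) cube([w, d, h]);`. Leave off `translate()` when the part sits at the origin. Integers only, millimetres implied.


translate([481, 395, 426]) cube([1876, 394, 43]);
translate([481, 395, 0]) cube([40, 40, 426]);
translate([481, 749, 0]) cube([40, 40, 426]);
translate([2317, 395, 0]) cube([40, 40, 426]);
translate([2317, 749, 0]) cube([40, 40, 426]);


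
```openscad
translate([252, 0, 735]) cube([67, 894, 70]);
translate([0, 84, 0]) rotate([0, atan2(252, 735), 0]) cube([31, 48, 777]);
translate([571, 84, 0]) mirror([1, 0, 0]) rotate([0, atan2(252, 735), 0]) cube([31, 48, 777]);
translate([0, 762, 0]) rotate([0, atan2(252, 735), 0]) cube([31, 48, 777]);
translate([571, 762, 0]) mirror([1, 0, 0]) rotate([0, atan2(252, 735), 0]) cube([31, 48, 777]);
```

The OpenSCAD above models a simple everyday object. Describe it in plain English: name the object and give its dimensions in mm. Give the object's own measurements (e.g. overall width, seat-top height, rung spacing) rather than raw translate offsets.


A sawhorse. A 67×894×70 mm beam (x, y, z) sits on two A-frame leg pairs. Each pair is two raked legs of 31×48 mm section (48 mm along y) splaying symmetrically in x. Each leg rises 735 mm vertically over 252 mm of horizontal reach and is 777 mm long along its own axis. Every leg's outer bottom edge rests on the floor and its outer top edge meets a bottom edge of the beam — the left legs (tilting toward +x) meet the beam's −x bottom edge, the right legs (their mirror images, tilting toward −x) meet its +x bottom edge — so the leg tops tuck under the beam, the beam's underside is 735 mm above the floor, and the feet are 571 mm apart outside-to-outside with the beam centred between them. The two leg pairs are set in 84 mm from either end of the beam.


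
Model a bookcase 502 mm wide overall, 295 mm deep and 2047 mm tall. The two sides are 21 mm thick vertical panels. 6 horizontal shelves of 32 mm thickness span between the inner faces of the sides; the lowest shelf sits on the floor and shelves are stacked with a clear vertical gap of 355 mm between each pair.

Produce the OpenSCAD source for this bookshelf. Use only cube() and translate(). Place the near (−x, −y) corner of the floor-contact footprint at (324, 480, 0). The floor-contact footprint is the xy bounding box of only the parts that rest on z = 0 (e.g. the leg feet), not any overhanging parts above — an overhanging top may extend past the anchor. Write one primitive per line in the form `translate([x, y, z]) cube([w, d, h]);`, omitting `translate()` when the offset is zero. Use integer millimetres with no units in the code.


translate([324, 480, 0]) cube([21, 295, 2047]);
translate([805, 480, 0]) cube([21, 295, 2047]);
translate([345, 480, 0]) cube([460, 295, 32]);
translate([345, 480, 387]) cube([460, 295, 32]);
translate([345, 480, 774]) cube([460, 295, 32]);
translate([345, 480, 1161]) cube([460, 295, 32]);
translate([345, 480, 1548]) cube([460, 295, 32]);
translate([345, 480, 1935]) cube([460, 295, 32]);


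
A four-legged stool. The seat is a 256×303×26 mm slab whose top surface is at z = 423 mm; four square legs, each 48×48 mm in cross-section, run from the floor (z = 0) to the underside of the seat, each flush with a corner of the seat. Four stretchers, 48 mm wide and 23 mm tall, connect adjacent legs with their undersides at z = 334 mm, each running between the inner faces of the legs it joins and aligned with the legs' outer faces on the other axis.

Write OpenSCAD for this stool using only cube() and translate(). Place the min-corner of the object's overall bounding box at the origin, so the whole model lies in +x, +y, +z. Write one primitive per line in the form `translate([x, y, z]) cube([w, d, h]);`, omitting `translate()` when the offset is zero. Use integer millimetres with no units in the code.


translate([0, 0, 397]) cube([256, 303, 26]);
cube([48, 48, 397]);
translate([208, 0, 0]) cube([48, 48, 397]);
translate([0, 255, 0]) cube([48, 48, 397]);
translate([208, 255, 0]) cube([48, 48, 397]);
translate([48, 0, 334]) cube([160, 48, 23]);
translate([48, 255, 334]) cube([160, 48, 23]);
translate([0, 48, 334]) cube([48, 207, 23]);
translate([208, 48, 334]) cube([48, 207, 23]);


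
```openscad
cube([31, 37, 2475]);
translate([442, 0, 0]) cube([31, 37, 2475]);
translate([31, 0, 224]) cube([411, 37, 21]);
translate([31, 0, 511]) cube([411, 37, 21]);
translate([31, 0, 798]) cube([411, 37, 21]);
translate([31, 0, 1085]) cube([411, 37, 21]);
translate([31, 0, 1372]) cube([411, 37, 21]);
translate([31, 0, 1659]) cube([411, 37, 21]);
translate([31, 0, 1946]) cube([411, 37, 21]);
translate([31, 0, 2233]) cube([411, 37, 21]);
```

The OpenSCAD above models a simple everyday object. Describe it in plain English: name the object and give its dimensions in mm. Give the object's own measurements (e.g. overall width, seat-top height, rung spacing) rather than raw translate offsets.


A straight ladder. Two 31×37 mm vertical rails, 2475 mm tall, stand 473 mm apart (outside-to-outside) with their front faces coplanar on the −y side. 8 rungs, each 37 mm deep and 21 mm tall, span between the inner faces of the rails, front faces flush with the rails. The lowest rung's underside is at z = 224 mm and rungs are spaced 287 mm apart (underside to underside).


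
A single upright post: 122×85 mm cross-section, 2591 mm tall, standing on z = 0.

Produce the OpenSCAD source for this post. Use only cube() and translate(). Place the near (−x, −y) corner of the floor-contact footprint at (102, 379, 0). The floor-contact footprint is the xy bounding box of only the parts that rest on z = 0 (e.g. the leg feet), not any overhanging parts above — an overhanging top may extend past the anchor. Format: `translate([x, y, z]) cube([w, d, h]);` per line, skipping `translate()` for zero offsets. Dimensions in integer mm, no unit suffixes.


translate([102, 379, 0]) cube([122, 85, 2591]);


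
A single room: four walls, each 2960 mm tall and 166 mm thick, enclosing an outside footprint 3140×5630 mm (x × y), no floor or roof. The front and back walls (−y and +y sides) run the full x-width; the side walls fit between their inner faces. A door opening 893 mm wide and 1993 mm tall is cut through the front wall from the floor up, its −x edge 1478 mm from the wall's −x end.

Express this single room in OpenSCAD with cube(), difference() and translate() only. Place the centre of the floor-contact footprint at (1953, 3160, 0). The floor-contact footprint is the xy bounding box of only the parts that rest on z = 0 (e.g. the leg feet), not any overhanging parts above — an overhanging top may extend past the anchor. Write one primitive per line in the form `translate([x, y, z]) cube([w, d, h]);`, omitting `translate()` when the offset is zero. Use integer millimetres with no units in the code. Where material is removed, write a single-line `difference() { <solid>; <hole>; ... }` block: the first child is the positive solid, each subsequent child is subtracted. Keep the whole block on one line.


difference() { translate([383, 345, 0]) cube([3140, 166, 2960]); translate([1861, 345, 0]) cube([893, 166, 1993]); }
translate([383, 5809, 0]) cube([3140, 166, 2960]);
translate([383, 511, 0]) cube([166, 5298, 2960]);
translate([3357, 511, 0]) cube([166, 5298, 2960]);


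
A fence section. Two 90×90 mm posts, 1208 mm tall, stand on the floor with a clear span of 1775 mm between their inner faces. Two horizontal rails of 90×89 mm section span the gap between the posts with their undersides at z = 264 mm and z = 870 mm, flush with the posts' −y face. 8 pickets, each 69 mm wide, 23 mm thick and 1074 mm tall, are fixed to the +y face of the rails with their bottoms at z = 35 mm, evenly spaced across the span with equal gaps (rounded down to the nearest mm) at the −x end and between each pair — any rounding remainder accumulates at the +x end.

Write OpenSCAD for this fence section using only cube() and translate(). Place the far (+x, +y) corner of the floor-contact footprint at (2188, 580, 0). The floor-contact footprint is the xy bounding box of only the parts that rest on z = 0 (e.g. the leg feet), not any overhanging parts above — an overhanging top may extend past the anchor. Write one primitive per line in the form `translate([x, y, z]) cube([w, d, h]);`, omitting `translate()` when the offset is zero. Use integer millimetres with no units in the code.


translate([233, 490, 0]) cube([90, 90, 1208]);
translate([2098, 490, 0]) cube([90, 90, 1208]);
translate([323, 490, 264]) cube([1775, 90, 89]);
translate([323, 490, 870]) cube([1775, 90, 89]);
translate([458, 580, 35]) cube([69, 23, 1074]);
translate([662, 580, 35]) cube([69, 23, 1074]);
translate([866, 580, 35]) cube([69, 23, 1074]);
translate([1070, 580, 35]) cube([69, 23, 1074]);
translate([1274, 580, 35]) cube([69, 23, 1074]);
translate([1478, 580, 35]) cube([69, 23, 1074]);
translate([1682, 580, 35]) cube([69, 23, 1074]);
translate([1886, 580, 35]) cube([69, 23, 1074]);


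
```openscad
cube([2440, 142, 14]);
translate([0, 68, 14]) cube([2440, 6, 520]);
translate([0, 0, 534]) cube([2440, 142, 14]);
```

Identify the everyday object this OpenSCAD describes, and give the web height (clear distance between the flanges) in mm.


An I-beam. The web height is 520 mm.

Two wide flanges with a thin centred web — an I-beam. Overall 548 mm minus two 14 mm flanges gives a web of 548 − 2·14 = 520 mm.


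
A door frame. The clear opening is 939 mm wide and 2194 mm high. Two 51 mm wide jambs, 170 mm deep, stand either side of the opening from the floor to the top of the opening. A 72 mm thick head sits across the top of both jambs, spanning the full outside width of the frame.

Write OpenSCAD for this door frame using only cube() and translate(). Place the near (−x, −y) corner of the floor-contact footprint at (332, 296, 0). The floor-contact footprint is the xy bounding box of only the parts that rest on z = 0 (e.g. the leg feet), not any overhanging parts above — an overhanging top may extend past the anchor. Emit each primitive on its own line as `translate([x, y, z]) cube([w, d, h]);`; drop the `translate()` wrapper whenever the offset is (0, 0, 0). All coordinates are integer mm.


translate([332, 296, 0]) cube([51, 170, 2194]);
translate([1322, 296, 0]) cube([51, 170, 2194]);
translate([332, 296, 2194]) cube([1041, 170, 72]);


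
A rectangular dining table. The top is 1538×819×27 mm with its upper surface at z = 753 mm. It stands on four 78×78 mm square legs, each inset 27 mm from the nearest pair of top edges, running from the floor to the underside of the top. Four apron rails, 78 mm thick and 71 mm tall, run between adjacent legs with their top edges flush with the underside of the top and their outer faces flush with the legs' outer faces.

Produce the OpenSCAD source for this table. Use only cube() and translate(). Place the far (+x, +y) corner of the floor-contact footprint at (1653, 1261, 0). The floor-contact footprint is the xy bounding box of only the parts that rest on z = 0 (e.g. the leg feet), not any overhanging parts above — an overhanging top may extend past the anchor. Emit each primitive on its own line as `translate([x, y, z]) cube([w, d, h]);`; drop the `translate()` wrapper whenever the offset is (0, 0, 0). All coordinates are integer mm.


translate([142, 469, 726]) cube([1538, 819, 27]);
translate([169, 496, 0]) cube([78, 78, 726]);
translate([1575, 496, 0]) cube([78, 78, 726]);
translate([169, 1183, 0]) cube([78, 78, 726]);
translate([1575, 1183, 0]) cube([78, 78, 726]);
translate([247, 496, 655]) cube([1328, 78, 71]);
translate([247, 1183, 655]) cube([1328, 78, 71]);
translate([169, 574, 655]) cube([78, 609, 71]);
translate([1575, 574, 655]) cube([78, 609, 71]);


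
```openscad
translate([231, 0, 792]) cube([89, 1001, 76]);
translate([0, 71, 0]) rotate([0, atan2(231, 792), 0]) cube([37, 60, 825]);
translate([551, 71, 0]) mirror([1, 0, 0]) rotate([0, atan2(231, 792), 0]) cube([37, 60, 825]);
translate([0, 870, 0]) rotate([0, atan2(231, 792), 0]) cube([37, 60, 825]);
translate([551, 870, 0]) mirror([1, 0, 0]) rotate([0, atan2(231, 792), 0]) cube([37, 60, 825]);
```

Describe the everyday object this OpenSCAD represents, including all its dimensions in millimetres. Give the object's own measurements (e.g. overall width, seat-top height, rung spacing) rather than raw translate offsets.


A sawhorse. A 89×1001×76 mm beam (x, y, z) sits on two A-frame leg pairs. Each pair is two raked legs of 37×60 mm section (60 mm along y) splaying symmetrically in x. Each leg rises 792 mm vertically over 231 mm of horizontal reach and is 825 mm long along its own axis. Every leg's outer bottom edge rests on the floor and its outer top edge meets a bottom edge of the beam — the left legs (tilting toward +x) meet the beam's −x bottom edge, the right legs (their mirror images, tilting toward −x) meet its +x bottom edge — so the leg tops tuck under the beam, the beam's underside is 792 mm above the floor, and the feet are 551 mm apart outside-to-outside with the beam centred between them. The two leg pairs are set in 71 mm from either end of the beam.


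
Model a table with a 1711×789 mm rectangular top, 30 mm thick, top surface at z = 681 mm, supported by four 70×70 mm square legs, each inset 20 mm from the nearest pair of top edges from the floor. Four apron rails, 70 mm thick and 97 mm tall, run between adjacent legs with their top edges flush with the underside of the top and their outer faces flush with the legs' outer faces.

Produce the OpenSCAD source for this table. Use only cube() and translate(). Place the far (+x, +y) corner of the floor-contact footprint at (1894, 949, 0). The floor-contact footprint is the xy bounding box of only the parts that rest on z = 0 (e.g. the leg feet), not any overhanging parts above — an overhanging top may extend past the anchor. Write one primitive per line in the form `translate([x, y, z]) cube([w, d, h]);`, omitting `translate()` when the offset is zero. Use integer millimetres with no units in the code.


translate([203, 180, 651]) cube([1711, 789, 30]);
translate([223, 200, 0]) cube([70, 70, 651]);
translate([1824, 200, 0]) cube([70, 70, 651]);
translate([223, 879, 0]) cube([70, 70, 651]);
translate([1824, 879, 0]) cube([70, 70, 651]);
translate([293, 200, 554]) cube([1531, 70, 97]);
translate([293, 879, 554]) cube([1531, 70, 97]);
translate([223, 270, 554]) cube([70, 609, 97]);
translate([1824, 270, 554]) cube([70, 609, 97]);


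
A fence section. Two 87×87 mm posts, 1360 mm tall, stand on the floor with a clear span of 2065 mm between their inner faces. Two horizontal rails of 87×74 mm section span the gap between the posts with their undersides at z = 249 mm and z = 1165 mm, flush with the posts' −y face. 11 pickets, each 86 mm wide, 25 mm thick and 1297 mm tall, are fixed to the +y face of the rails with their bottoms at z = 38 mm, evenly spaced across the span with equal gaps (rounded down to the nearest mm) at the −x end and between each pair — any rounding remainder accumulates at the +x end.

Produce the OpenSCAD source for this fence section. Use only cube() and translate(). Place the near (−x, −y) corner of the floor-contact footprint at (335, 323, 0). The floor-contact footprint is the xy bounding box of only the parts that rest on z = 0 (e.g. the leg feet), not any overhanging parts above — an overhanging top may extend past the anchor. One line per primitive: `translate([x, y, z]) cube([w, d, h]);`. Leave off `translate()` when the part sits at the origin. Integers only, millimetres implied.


translate([335, 323, 0]) cube([87, 87, 1360]);
translate([2487, 323, 0]) cube([87, 87, 1360]);
translate([422, 323, 249]) cube([2065, 87, 74]);
translate([422, 323, 1165]) cube([2065, 87, 74]);
translate([515, 410, 38]) cube([86, 25, 1297]);
translate([694, 410, 38]) cube([86, 25, 1297]);
translate([873, 410, 38]) cube([86, 25, 1297]);
translate([1052, 410, 38]) cube([86, 25, 1297]);
translate([1231, 410, 38]) cube([86, 25, 1297]);
translate([1410, 410, 38]) cube([86, 25, 1297]);
translate([1589, 410, 38]) cube([86, 25, 1297]);
translate([1768, 410, 38]) cube([86, 25, 1297]);
translate([1947, 410, 38]) cube([86, 25, 1297]);
translate([2126, 410, 38]) cube([86, 25, 1297]);
translate([2305, 410, 38]) cube([86, 25, 1297]);


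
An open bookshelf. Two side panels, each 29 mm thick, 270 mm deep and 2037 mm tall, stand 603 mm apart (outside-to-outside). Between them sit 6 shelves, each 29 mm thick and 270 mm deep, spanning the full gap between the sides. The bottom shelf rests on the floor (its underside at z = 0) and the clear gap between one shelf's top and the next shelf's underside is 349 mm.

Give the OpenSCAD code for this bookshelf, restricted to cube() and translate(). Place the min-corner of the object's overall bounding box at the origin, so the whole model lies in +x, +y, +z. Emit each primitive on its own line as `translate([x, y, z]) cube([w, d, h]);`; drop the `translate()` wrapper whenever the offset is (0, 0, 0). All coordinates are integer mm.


cube([29, 270, 2037]);
translate([574, 0, 0]) cube([29, 270, 2037]);
translate([29, 0, 0]) cube([545, 270, 29]);
translate([29, 0, 378]) cube([545, 270, 29]);
translate([29, 0, 756]) cube([545, 270, 29]);
translate([29, 0, 1134]) cube([545, 270, 29]);
translate([29, 0, 1512]) cube([545, 270, 29]);
translate([29, 0, 1890]) cube([545, 270, 29]);


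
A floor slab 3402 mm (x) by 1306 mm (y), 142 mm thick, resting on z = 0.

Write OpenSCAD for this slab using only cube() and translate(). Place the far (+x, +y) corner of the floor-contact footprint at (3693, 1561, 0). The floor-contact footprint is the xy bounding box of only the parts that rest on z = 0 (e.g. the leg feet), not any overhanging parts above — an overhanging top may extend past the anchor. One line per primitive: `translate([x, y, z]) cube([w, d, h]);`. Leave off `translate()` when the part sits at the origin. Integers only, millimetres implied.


translate([291, 255, 0]) cube([3402, 1306, 142]);


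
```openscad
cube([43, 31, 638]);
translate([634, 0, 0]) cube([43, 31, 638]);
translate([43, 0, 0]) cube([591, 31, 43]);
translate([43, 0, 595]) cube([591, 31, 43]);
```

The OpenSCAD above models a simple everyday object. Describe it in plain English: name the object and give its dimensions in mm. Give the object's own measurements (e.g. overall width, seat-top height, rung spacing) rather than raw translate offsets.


A rectangular picture frame lying in the x–z plane (depth along y). The opening is 591 mm wide (x) by 552 mm tall (z), surrounded by a border 43 mm wide on all four sides. The frame is 31 mm deep and is made of two full-height vertical stiles with two horizontal rails fitted between them.


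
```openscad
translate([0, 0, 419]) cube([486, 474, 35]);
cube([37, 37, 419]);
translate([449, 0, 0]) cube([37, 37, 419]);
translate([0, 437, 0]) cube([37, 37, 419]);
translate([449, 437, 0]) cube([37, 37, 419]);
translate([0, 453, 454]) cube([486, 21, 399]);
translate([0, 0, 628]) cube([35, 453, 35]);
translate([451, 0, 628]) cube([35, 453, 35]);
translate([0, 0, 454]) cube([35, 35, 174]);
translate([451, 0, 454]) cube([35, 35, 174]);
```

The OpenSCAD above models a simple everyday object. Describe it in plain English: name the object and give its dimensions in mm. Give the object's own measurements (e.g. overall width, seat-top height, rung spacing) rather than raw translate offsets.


A chair. The seat is a 486×474×35 mm slab with its top at z = 454 mm, on four 37×37 mm corner legs (flush with the seat edges, standing on z = 0). A flat backrest 21 mm thick, 399 mm tall, spans the full seat width and rises from the seat top along its +y edge, rear face flush with the rear of the seat. Two armrests of 35×35 mm section run along each side from the seat's front edge to the front of the backrest, top faces 209 mm above the seat top and outer faces flush with the seat's x-edges; a 35×35 mm post under the front of each armrest stands on the seat at the front corner.


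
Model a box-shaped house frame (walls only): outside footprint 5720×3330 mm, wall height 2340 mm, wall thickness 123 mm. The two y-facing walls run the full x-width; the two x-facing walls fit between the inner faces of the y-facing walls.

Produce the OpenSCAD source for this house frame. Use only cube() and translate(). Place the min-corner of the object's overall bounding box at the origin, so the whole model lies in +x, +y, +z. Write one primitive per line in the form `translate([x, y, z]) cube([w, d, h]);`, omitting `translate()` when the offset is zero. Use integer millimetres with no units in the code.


cube([5720, 123, 2340]);
translate([0, 3207, 0]) cube([5720, 123, 2340]);
translate([0, 123, 0]) cube([123, 3084, 2340]);
translate([5597, 123, 0]) cube([123, 3084, 2340]);


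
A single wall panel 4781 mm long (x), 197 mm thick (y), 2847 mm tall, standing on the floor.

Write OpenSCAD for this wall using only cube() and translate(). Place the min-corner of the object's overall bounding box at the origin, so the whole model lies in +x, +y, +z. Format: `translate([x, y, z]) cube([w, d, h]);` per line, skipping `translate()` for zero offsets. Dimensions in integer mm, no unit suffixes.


cube([4781, 197, 2847]);


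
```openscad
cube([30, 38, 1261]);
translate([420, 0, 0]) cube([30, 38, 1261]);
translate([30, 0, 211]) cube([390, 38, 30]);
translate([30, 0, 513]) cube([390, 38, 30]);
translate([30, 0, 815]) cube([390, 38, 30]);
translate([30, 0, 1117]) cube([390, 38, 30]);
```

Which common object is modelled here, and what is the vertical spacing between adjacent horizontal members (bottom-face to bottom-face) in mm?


A ladder. The rung spacing is 302 mm.

Two tall 30×38 posts with 4 short bars between them — a ladder. Adjacent rungs sit at z = 211 and z = 513, so the spacing is 513 − 211 = 302 mm.


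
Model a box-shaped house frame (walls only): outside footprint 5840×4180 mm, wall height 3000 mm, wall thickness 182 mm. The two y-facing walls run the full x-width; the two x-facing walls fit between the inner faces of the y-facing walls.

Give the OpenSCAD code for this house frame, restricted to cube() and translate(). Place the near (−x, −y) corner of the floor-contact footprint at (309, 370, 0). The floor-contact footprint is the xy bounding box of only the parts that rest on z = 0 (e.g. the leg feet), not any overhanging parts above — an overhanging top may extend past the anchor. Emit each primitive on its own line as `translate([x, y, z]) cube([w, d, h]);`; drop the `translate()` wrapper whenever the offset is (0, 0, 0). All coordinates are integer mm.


translate([309, 370, 0]) cube([5840, 182, 3000]);
translate([309, 4368, 0]) cube([5840, 182, 3000]);
translate([309, 552, 0]) cube([182, 3816, 3000]);
translate([5967, 552, 0]) cube([182, 3816, 3000]);


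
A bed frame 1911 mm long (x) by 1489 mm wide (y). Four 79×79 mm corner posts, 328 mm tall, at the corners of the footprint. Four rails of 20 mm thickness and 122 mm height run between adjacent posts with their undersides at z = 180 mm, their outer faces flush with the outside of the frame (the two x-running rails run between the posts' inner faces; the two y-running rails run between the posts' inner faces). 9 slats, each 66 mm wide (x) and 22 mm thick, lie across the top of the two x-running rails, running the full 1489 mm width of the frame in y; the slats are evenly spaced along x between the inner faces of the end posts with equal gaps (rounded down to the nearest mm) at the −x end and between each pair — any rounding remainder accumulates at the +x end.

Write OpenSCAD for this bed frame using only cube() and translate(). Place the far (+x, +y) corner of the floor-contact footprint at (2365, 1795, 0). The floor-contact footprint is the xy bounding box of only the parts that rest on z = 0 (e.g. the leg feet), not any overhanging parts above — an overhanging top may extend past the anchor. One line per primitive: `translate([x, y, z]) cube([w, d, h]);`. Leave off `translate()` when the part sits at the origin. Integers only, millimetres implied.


// slat z = rail_z + rail_h = 180 + 122 = 302
// slat gap = ⌊(1753 − 9·66) / 10⌋ = 115
translate([454, 306, 0]) cube([79, 79, 328]);
translate([454, 1716, 0]) cube([79, 79, 328]);
translate([2286, 306, 0]) cube([79, 79, 328]);
translate([2286, 1716, 0]) cube([79, 79, 328]);
translate([533, 306, 180]) cube([1753, 20, 122]);
translate([533, 1775, 180]) cube([1753, 20, 122]);
translate([454, 385, 180]) cube([20, 1331, 122]);
translate([2345, 385, 180]) cube([20, 1331, 122]);
translate([648, 306, 302]) cube([66, 1489, 22]);
translate([829, 306, 302]) cube([66, 1489, 22]);
translate([1010, 306, 302]) cube([66, 1489, 22]);
translate([1191, 306, 302]) cube([66, 1489, 22]);
translate([1372, 306, 302]) cube([66, 1489, 22]);
translate([1553, 306, 302]) cube([66, 1489, 22]);
translate([1734, 306, 302]) cube([66, 1489, 22]);
translate([1915, 306, 302]) cube([66, 1489, 22]);
translate([2096, 306, 302]) cube([66, 1489, 22]);


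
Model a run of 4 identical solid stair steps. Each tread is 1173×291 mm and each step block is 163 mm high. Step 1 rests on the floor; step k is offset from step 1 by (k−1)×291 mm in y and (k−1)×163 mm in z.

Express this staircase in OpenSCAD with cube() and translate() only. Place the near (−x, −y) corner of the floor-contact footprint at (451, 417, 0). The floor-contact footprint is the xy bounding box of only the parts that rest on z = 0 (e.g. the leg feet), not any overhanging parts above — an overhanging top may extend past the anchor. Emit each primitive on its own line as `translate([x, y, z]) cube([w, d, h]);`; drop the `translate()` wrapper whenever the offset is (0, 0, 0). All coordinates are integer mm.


translate([451, 417, 0]) cube([1173, 291, 163]);
translate([451, 708, 163]) cube([1173, 291, 163]);
translate([451, 999, 326]) cube([1173, 291, 163]);
translate([451, 1290, 489]) cube([1173, 291, 163]);


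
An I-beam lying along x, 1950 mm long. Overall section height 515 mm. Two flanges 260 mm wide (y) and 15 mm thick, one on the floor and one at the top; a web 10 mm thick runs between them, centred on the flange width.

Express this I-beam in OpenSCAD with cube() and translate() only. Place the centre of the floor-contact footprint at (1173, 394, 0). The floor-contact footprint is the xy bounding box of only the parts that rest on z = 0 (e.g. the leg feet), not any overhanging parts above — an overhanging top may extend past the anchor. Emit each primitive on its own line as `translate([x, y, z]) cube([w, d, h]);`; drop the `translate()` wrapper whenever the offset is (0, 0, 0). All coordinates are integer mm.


translate([198, 264, 0]) cube([1950, 260, 15]);
translate([198, 389, 15]) cube([1950, 10, 485]);
translate([198, 264, 500]) cube([1950, 260, 15]);


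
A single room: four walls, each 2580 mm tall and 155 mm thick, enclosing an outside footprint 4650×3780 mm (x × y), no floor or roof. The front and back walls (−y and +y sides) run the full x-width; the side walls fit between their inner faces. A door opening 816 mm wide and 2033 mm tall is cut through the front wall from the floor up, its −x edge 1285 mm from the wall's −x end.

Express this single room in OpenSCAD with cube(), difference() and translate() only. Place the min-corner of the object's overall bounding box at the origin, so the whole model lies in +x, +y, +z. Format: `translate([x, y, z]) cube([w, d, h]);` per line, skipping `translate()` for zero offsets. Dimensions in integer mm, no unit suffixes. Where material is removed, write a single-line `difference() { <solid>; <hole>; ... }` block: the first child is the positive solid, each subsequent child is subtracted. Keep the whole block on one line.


difference() { cube([4650, 155, 2580]); translate([1285, 0, 0]) cube([816, 155, 2033]); }
translate([0, 3625, 0]) cube([4650, 155, 2580]);
translate([0, 155, 0]) cube([155, 3470, 2580]);
translate([4495, 155, 0]) cube([155, 3470, 2580]);


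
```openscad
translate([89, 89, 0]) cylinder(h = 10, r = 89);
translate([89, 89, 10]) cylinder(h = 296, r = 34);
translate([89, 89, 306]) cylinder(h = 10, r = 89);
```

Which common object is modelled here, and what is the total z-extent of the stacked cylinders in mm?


A spool. The overall height is 316 mm.

Three coaxial cylinders, large–small–large — a spool. Two 10 mm flanges and a 296 mm core give 10 + 296 + 10 = 316 mm.


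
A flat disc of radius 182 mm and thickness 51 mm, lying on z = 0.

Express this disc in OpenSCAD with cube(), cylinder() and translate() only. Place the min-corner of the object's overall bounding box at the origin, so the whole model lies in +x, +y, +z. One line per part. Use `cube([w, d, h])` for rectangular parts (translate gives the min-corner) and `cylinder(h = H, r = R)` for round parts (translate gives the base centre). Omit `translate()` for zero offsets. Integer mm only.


translate([182, 182, 0]) cylinder(h = 51, r = 182);


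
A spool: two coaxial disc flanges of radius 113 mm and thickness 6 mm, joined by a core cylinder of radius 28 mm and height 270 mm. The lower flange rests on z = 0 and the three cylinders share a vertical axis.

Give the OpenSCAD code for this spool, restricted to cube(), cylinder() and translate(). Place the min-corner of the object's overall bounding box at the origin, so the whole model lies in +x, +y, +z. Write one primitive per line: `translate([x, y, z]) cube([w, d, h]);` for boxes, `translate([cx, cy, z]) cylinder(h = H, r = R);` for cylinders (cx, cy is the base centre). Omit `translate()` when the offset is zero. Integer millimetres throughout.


translate([113, 113, 0]) cylinder(h = 6, r = 113);
translate([113, 113, 6]) cylinder(h = 270, r = 28);
translate([113, 113, 276]) cylinder(h = 6, r = 113);


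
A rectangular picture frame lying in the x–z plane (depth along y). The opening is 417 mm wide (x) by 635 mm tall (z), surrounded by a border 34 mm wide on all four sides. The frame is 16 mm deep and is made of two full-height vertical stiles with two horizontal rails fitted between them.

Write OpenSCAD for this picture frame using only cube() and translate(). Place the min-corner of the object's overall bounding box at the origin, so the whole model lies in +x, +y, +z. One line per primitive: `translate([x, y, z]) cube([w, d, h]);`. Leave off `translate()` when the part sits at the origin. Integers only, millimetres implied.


cube([34, 16, 703]);
translate([451, 0, 0]) cube([34, 16, 703]);
translate([34, 0, 0]) cube([417, 16, 34]);
translate([34, 0, 669]) cube([417, 16, 34]);


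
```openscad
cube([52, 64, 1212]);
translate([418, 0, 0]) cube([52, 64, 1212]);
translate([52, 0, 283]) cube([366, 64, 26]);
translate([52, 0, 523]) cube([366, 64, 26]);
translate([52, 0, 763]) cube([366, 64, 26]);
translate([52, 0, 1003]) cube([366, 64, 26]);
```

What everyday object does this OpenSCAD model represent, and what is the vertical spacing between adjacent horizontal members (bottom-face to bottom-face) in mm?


A ladder. The rung spacing is 240 mm.

Two tall 52×64 posts with 4 short bars between them — a ladder. Adjacent rungs sit at z = 283 and z = 523, so the spacing is 523 − 283 = 240 mm.


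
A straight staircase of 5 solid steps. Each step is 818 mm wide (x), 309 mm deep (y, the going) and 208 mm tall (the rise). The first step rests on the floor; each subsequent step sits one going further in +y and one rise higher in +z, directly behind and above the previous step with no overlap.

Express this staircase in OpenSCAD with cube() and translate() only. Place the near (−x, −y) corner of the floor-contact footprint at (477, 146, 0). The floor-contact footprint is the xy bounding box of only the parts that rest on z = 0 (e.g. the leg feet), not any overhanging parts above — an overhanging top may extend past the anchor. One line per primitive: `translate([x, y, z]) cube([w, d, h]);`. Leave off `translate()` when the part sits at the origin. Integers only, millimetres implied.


translate([477, 146, 0]) cube([818, 309, 208]);
translate([477, 455, 208]) cube([818, 309, 208]);
translate([477, 764, 416]) cube([818, 309, 208]);
translate([477, 1073, 624]) cube([818, 309, 208]);
translate([477, 1382, 832]) cube([818, 309, 208]);


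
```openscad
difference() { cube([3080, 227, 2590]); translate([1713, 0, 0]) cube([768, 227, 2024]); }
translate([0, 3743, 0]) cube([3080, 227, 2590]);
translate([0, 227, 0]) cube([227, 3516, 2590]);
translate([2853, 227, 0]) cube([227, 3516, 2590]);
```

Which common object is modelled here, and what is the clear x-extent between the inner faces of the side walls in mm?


A single room. The interior width is 2626 mm.

Four walls enclosing a rectangle with a door in the front wall — a room. Outside width 3080 minus two 227 mm walls gives 2626 mm.


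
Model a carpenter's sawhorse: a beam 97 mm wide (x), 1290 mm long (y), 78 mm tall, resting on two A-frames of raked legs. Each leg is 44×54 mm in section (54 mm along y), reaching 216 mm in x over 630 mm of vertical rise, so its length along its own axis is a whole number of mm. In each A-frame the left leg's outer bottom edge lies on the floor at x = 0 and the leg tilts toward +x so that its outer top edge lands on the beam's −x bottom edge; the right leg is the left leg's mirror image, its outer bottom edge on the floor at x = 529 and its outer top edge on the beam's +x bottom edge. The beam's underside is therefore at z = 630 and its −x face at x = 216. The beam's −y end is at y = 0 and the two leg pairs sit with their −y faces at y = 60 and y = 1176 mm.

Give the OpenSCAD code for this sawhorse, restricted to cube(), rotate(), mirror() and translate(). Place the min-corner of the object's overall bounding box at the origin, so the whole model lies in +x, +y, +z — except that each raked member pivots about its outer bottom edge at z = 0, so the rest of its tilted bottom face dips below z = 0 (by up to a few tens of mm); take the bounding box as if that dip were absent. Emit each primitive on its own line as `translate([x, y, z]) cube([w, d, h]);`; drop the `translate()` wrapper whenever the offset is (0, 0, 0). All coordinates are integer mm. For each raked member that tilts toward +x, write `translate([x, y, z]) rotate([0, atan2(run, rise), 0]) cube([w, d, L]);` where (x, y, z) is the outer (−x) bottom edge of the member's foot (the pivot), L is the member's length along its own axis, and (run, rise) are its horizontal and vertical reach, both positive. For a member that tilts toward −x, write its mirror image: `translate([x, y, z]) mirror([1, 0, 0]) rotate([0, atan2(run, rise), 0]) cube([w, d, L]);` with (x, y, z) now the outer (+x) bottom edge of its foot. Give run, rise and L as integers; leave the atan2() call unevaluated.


translate([216, 0, 630]) cube([97, 1290, 78]);
translate([0, 60, 0]) rotate([0, atan2(216, 630), 0]) cube([44, 54, 666]);
translate([529, 60, 0]) mirror([1, 0, 0]) rotate([0, atan2(216, 630), 0]) cube([44, 54, 666]);
translate([0, 1176, 0]) rotate([0, atan2(216, 630), 0]) cube([44, 54, 666]);
translate([529, 1176, 0]) mirror([1, 0, 0]) rotate([0, atan2(216, 630), 0]) cube([44, 54, 666]);


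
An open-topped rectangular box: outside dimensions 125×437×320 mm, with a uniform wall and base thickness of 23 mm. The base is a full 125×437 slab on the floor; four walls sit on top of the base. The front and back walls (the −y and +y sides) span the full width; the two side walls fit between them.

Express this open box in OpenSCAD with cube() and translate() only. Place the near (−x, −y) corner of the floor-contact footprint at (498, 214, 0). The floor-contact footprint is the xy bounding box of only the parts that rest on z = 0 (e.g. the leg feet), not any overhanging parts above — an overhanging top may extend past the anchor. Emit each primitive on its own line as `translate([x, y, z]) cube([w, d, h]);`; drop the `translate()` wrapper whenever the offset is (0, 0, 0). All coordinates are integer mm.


translate([498, 214, 0]) cube([125, 437, 23]);
translate([498, 214, 23]) cube([125, 23, 297]);
translate([498, 628, 23]) cube([125, 23, 297]);
translate([498, 237, 23]) cube([23, 391, 297]);
translate([600, 237, 23]) cube([23, 391, 297]);
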